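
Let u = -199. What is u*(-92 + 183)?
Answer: -18109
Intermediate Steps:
u*(-92 + 183) = -199*(-92 + 183) = -199*91 = -18109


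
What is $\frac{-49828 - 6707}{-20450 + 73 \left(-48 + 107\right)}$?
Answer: $\frac{18845}{5381} \approx 3.5021$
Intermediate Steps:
$\frac{-49828 - 6707}{-20450 + 73 \left(-48 + 107\right)} = - \frac{56535}{-20450 + 73 \cdot 59} = - \frac{56535}{-20450 + 4307} = - \frac{56535}{-16143} = \left(-56535\right) \left(- \frac{1}{16143}\right) = \frac{18845}{5381}$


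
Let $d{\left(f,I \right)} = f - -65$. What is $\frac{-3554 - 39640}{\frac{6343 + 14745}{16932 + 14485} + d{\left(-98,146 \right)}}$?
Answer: $\frac{1357025898}{1015673} \approx 1336.1$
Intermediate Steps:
$d{\left(f,I \right)} = 65 + f$ ($d{\left(f,I \right)} = f + 65 = 65 + f$)
$\frac{-3554 - 39640}{\frac{6343 + 14745}{16932 + 14485} + d{\left(-98,146 \right)}} = \frac{-3554 - 39640}{\frac{6343 + 14745}{16932 + 14485} + \left(65 - 98\right)} = - \frac{43194}{\frac{21088}{31417} - 33} = - \frac{43194}{- \frac{1015673}{31417}} = \left(-43194\right) \left(- \frac{31417}{1015673}\right) = \frac{1357025898}{1015673}$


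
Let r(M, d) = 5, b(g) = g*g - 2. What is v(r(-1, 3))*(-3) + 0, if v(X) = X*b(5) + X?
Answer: -360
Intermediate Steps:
b(g) = -2 + g² (b(g) = g² - 2 = -2 + g²)
v(X) = 24*X (v(X) = X*(-2 + 5²) + X = X*(-2 + 25) + X = X*23 + X = 23*X + X = 24*X)
v(r(-1, 3))*(-3) + 0 = (24*5)*(-3) + 0 = 120*(-3) + 0 = -360 + 0 = -360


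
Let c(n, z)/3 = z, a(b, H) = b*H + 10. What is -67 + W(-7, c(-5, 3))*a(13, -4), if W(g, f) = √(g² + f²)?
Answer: -67 - 42*√130 ≈ -545.87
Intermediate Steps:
a(b, H) = 10 + H*b (a(b, H) = H*b + 10 = 10 + H*b)
c(n, z) = 3*z
W(g, f) = √(f² + g²)
-67 + W(-7, c(-5, 3))*a(13, -4) = -67 + √((3*3)² + (-7)²)*(10 - 4*13) = -67 + √(9² + 49)*(10 - 52) = -67 + √(81 + 49)*(-42) = -67 + √130*(-42) = -67 - 42*√130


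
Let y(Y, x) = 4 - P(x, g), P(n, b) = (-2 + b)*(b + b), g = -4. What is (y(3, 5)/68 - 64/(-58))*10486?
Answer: 2359350/493 ≈ 4785.7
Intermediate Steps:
P(n, b) = 2*b*(-2 + b) (P(n, b) = (-2 + b)*(2*b) = 2*b*(-2 + b))
y(Y, x) = -44 (y(Y, x) = 4 - 2*(-4)*(-2 - 4) = 4 - 2*(-4)*(-6) = 4 - 1*48 = 4 - 48 = -44)
(y(3, 5)/68 - 64/(-58))*10486 = (-44/68 - 64/(-58))*10486 = (-44*1/68 - 64*(-1/58))*10486 = (-11/17 + 32/29)*10486 = (225/493)*10486 = 2359350/493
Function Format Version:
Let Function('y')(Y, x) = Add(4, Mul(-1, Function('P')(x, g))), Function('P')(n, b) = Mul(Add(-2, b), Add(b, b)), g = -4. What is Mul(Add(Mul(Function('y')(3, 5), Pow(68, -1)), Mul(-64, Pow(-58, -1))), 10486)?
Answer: Rational(2359350, 493) ≈ 4785.7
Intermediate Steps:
Function('P')(n, b) = Mul(2, b, Add(-2, b)) (Function('P')(n, b) = Mul(Add(-2, b), Mul(2, b)) = Mul(2, b, Add(-2, b)))
Function('y')(Y, x) = -44 (Function('y')(Y, x) = Add(4, Mul(-1, Mul(2, -4, Add(-2, -4)))) = Add(4, Mul(-1, Mul(2, -4, -6))) = Add(4, Mul(-1, 48)) = Add(4, -48) = -44)
Mul(Add(Mul(Function('y')(3, 5), Pow(68, -1)), Mul(-64, Pow(-58, -1))), 10486) = Mul(Add(Mul(-44, Pow(68, -1)), Mul(-64, Pow(-58, -1))), 10486) = Mul(Add(Mul(-44, Rational(1, 68)), Mul(-64, Rational(-1, 58))), 10486) = Mul(Add(Rational(-11, 17), Rational(32, 29)), 10486) = Mul(Rational(225, 493), 10486) = Rational(2359350, 493)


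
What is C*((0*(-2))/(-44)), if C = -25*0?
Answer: 0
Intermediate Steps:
C = 0
C*((0*(-2))/(-44)) = 0*((0*(-2))/(-44)) = 0*(0*(-1/44)) = 0*0 = 0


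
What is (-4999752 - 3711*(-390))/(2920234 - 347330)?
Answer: -1776231/1286452 ≈ -1.3807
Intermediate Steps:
(-4999752 - 3711*(-390))/(2920234 - 347330) = (-4999752 + 1447290)/2572904 = -3552462*1/2572904 = -1776231/1286452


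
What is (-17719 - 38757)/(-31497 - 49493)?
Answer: 4034/5785 ≈ 0.69732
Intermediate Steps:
(-17719 - 38757)/(-31497 - 49493) = -56476/(-80990) = -56476*(-1/80990) = 4034/5785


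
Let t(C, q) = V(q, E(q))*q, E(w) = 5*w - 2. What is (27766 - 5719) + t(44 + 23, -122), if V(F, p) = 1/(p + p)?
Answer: 13492825/612 ≈ 22047.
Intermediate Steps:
E(w) = -2 + 5*w
V(F, p) = 1/(2*p)
t(C, q) = q/(2*(-2 + 5*q)) (t(C, q) = (1/(2*(-2 + 5*q)))*q = q/(2*(-2 + 5*q)))
(27766 - 5719) + t(44 + 23, -122) = (27766 - 5719) + (½)*(-122)/(-2 + 5*(-122)) = 22047 + (½)*(-122)/(-2 - 610) = 22047 + (½)*(-122)/(-612) = 22047 + (½)*(-122)*(-1/612) = 22047 + 61/612 = 13492825/612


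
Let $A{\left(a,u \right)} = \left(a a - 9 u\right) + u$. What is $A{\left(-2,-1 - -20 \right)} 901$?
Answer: $-133348$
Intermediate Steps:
$A{\left(a,u \right)} = a^{2} - 8 u$ ($A{\left(a,u \right)} = \left(a^{2} - 9 u\right) + u = a^{2} - 8 u$)
$A{\left(-2,-1 - -20 \right)} 901 = \left(\left(-2\right)^{2} - 8 \left(-1 - -20\right)\right) 901 = \left(4 - 8 \left(-1 + 20\right)\right) 901 = \left(4 - 152\right) 901 = \left(-148\right) 901 = -133348$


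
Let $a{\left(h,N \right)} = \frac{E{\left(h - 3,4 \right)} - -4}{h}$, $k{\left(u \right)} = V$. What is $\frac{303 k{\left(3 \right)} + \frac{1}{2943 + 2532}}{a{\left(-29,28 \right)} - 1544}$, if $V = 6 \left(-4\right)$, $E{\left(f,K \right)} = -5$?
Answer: $\frac{1154611771}{245143125} \approx 4.7099$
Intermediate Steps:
$V = -24$
$k{\left(u \right)} = -24$
$a{\left(h,N \right)} = - \frac{1}{h}$ ($a{\left(h,N \right)} = \frac{-5 - -4}{h} = \frac{-5 + 4}{h} = - \frac{1}{h}$)
$\frac{303 k{\left(3 \right)} + \frac{1}{2943 + 2532}}{a{\left(-29,28 \right)} - 1544} = \frac{303 \left(-24\right) + \frac{1}{2943 + 2532}}{- \frac{1}{-29} - 1544} = \frac{-7272 + \frac{1}{5475}}{\left(-1\right) \left(- \frac{1}{29}\right) - 1544} = \frac{-7272 + \frac{1}{5475}}{\frac{1}{29} - 1544} = - \frac{39814199}{5475 \left(- \frac{44775}{29}\right)} = \left(- \frac{39814199}{5475}\right) \left(- \frac{29}{44775}\right) = \frac{1154611771}{245143125}$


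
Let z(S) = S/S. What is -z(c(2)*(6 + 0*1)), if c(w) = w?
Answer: -1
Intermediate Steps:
z(S) = 1
-z(c(2)*(6 + 0*1)) = -1*1 = -1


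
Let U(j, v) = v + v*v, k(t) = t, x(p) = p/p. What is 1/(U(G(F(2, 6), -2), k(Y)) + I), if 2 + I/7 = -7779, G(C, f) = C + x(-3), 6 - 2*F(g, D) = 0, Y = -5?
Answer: -1/54447 ≈ -1.8366e-5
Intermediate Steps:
x(p) = 1
F(g, D) = 3 (F(g, D) = 3 - ½*0 = 3 + 0 = 3)
G(C, f) = 1 + C (G(C, f) = C + 1 = 1 + C)
I = -54467 (I = -14 + 7*(-7779) = -14 - 54453 = -54467)
U(j, v) = v + v²
1/(U(G(F(2, 6), -2), k(Y)) + I) = 1/(-5*(1 - 5) - 54467) = 1/(-5*(-4) - 54467) = 1/(20 - 54467) = 1/(-54447) = -1/54447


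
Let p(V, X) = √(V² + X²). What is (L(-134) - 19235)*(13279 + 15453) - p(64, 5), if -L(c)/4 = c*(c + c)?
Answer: -4679954356 - √4121 ≈ -4.6800e+9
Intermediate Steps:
L(c) = -8*c² (L(c) = -4*c*(c + c) = -4*c*2*c = -8*c²)
(L(-134) - 19235)*(13279 + 15453) - p(64, 5) = (-8*(-134)² - 19235)*(13279 + 15453) - √(64² + 5²) = (-8*17956 - 19235)*28732 - √(4096 + 25) = (-143648 - 19235)*28732 - √4121 = -162883*28732 - √4121 = -4679954356 - √4121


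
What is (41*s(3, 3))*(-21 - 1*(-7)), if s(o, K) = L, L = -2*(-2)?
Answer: -2296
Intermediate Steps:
L = 4
s(o, K) = 4
(41*s(3, 3))*(-21 - 1*(-7)) = (41*4)*(-21 - 1*(-7)) = 164*(-21 + 7) = 164*(-14) = -2296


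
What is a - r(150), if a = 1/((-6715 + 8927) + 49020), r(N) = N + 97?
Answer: -12654303/51232 ≈ -247.00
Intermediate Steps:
r(N) = 97 + N
a = 1/51232 (a = 1/(2212 + 49020) = 1/51232 ≈ 1.9519e-5)
a - r(150) = 1/51232 - (97 + 150) = 1/51232 - 1*247 = 1/51232 - 247 = -12654303/51232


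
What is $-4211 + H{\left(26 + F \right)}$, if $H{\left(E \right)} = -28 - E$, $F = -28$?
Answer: $-4237$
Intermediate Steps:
$-4211 + H{\left(26 + F \right)} = -4211 - 26 = -4237$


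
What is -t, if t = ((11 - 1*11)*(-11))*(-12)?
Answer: 0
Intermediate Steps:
t = 0 (t = ((11 - 11)*(-11))*(-12) = (0*(-11))*(-12) = 0*(-12) = 0)
-t = -1*0 = 0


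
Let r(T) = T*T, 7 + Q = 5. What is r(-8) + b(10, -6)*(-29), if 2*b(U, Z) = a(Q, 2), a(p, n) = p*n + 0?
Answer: 122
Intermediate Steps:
Q = -2 (Q = -7 + 5 = -2)
a(p, n) = n*p (a(p, n) = n*p + 0 = n*p)
r(T) = T²
b(U, Z) = -2 (b(U, Z) = (2*(-2))/2 = (½)*(-4) = -2)
r(-8) + b(10, -6)*(-29) = (-8)² - 2*(-29) = 64 + 58 = 122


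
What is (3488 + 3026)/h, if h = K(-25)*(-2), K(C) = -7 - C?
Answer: -3257/18 ≈ -180.94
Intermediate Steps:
h = -36 (h = (-7 - 1*(-25))*(-2) = (-7 + 25)*(-2) = 18*(-2) = -36)
(3488 + 3026)/h = (3488 + 3026)/(-36) = 6514*(-1/36) = -3257/18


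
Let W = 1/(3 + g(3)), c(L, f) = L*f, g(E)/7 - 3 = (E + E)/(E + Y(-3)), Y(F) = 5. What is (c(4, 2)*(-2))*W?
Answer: -64/117 ≈ -0.54701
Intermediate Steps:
g(E) = 21 + 14*E/(5 + E) (g(E) = 21 + 7*((E + E)/(E + 5)) = 21 + 7*((2*E)/(5 + E)) = 21 + 7*(2*E/(5 + E)) = 21 + 14*E/(5 + E))
W = 4/117 (W = 1/(3 + 35*(3 + 3)/(5 + 3)) = 1/(3 + 35*6/8) = 1/(3 + 35*(⅛)*6) = 1/(3 + 105/4) = 1/(117/4) = 4/117 ≈ 0.034188)
(c(4, 2)*(-2))*W = ((4*2)*(-2))*(4/117) = (8*(-2))*(4/117) = -16*4/117 = -64/117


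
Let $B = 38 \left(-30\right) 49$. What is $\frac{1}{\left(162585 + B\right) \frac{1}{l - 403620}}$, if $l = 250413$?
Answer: $- \frac{51069}{35575} \approx -1.4355$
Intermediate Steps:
$B = -55860$ ($B = \left(-1140\right) 49 = -55860$)
$\frac{1}{\left(162585 + B\right) \frac{1}{l - 403620}} = \frac{1}{\left(162585 - 55860\right) \frac{1}{250413 - 403620}} = \frac{1}{106725 \frac{1}{-153207}} = \frac{1}{106725 \left(- \frac{1}{153207}\right)} = \frac{1}{- \frac{35575}{51069}} = - \frac{51069}{35575}$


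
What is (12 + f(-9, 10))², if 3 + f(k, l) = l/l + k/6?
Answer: 289/4 ≈ 72.250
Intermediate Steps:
f(k, l) = -2 + k/6 (f(k, l) = -3 + (l/l + k/6) = -3 + (1 + k*(⅙)) = -3 + (1 + k/6) = -2 + k/6)
(12 + f(-9, 10))² = (12 + (-2 + (⅙)*(-9)))² = (12 + (-2 - 3/2))² = (12 - 7/2)² = (17/2)² = 289/4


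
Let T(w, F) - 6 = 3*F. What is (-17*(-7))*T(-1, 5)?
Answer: 2499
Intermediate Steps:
T(w, F) = 6 + 3*F
(-17*(-7))*T(-1, 5) = (-17*(-7))*(6 + 3*5) = 119*(6 + 15) = 119*21 = 2499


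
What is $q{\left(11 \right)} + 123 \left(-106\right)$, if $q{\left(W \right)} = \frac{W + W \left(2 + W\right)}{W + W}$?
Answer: $-13031$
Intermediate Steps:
$q{\left(W \right)} = \frac{W + W \left(2 + W\right)}{2 W}$
$q{\left(11 \right)} + 123 \left(-106\right) = \left(\frac{3}{2} + \frac{1}{2} \cdot 11\right) + 123 \left(-106\right) = \left(\frac{3}{2} + \frac{11}{2}\right) - 13038 = 7 - 13038 = -13031$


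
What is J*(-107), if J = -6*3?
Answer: 1926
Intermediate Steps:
J = -18
J*(-107) = -18*(-107) = 1926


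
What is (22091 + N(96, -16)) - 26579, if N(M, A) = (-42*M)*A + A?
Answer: 60008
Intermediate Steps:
N(M, A) = A - 42*A*M (N(M, A) = -42*A*M + A = A - 42*A*M)
(22091 + N(96, -16)) - 26579 = (22091 - 16*(1 - 42*96)) - 26579 = (22091 - 16*(1 - 4032)) - 26579 = (22091 - 16*(-4031)) - 26579 = (22091 + 64496) - 26579 = 86587 - 26579 = 60008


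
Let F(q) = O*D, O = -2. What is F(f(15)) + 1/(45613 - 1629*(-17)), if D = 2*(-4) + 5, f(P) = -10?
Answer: 439837/73306 ≈ 6.0000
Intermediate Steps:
D = -3 (D = -8 + 5 = -3)
F(q) = 6 (F(q) = -2*(-3) = 6)
F(f(15)) + 1/(45613 - 1629*(-17)) = 6 + 1/(45613 - 1629*(-17)) = 6 + 1/(45613 + 27693) = 6 + 1/73306 = 439837/73306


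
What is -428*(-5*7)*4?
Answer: 59920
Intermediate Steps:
-428*(-5*7)*4 = -(-14980)*4 = -428*(-140) = 59920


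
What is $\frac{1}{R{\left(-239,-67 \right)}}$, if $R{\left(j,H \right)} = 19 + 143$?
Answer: $\frac{1}{162} \approx 0.0061728$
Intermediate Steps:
$R{\left(j,H \right)} = 162$
$\frac{1}{R{\left(-239,-67 \right)}} = \frac{1}{162}$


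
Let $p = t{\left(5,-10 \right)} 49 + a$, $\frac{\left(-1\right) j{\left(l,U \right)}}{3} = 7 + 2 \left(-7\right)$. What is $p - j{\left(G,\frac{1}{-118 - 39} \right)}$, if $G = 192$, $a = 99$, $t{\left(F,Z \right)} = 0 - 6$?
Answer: $-216$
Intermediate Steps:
$t{\left(F,Z \right)} = -6$ ($t{\left(F,Z \right)} = 0 - 6 = -6$)
$j{\left(l,U \right)} = 21$ ($j{\left(l,U \right)} = - 3 \left(7 + 2 \left(-7\right)\right) = - 3 \left(7 - 14\right) = \left(-3\right) \left(-7\right) = 21$)
$p = -195$ ($p = \left(-6\right) 49 + 99 = -294 + 99 = -195$)
$p - j{\left(G,\frac{1}{-118 - 39} \right)} = -195 - 21 = -216$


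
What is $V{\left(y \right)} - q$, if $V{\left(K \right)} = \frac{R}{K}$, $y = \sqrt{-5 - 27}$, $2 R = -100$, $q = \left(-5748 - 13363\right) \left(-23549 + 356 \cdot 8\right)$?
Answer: $-395616811 + \frac{25 i \sqrt{2}}{4} \approx -3.9562 \cdot 10^{8} + 8.8388 i$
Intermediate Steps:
$q = 395616811$ ($q = - 19111 \left(-23549 + 2848\right) = \left(-19111\right) \left(-20701\right) = 395616811$)
$R = -50$ ($R = \frac{1}{2} \left(-100\right) = -50$)
$y = 4 i \sqrt{2}$ ($y = \sqrt{-32} = 4 i \sqrt{2} \approx 5.6569 i$)
$V{\left(K \right)} = - \frac{50}{K}$
$V{\left(y \right)} - q = - \frac{50}{4 i \sqrt{2}} - 395616811 = - 50 \left(- \frac{i \sqrt{2}}{8}\right) - 395616811 = \frac{25 i \sqrt{2}}{4} - 395616811 = -395616811 + \frac{25 i \sqrt{2}}{4}$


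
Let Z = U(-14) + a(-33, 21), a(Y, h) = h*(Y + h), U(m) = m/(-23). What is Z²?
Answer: 33431524/529 ≈ 63198.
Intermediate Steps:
U(m) = -m/23 (U(m) = m*(-1/23) = -m/23)
Z = -5782/23 (Z = -1/23*(-14) + 21*(-33 + 21) = 14/23 + 21*(-12) = 14/23 - 252 = -5782/23 ≈ -251.39)
Z² = (-5782/23)² = 33431524/529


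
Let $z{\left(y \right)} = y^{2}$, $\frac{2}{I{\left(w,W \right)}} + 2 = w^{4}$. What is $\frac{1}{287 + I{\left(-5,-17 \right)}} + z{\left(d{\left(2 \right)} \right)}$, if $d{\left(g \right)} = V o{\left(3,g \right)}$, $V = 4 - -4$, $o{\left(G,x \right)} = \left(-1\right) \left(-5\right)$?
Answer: $\frac{286085423}{178803} \approx 1600.0$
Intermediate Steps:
$o{\left(G,x \right)} = 5$
$I{\left(w,W \right)} = \frac{2}{-2 + w^{4}}$
$V = 8$ ($V = 4 + 4 = 8$)
$d{\left(g \right)} = 40$ ($d{\left(g \right)} = 8 \cdot 5 = 40$)
$\frac{1}{287 + I{\left(-5,-17 \right)}} + z{\left(d{\left(2 \right)} \right)} = \frac{1}{287 + \frac{2}{-2 + \left(-5\right)^{4}}} + 40^{2} = \frac{1}{287 + \frac{2}{-2 + 625}} + 1600 = \frac{1}{287 + \frac{2}{623}} + 1600 = \frac{1}{\frac{178803}{623}} + 1600 = \frac{623}{178803} + 1600 = \frac{286085423}{178803}$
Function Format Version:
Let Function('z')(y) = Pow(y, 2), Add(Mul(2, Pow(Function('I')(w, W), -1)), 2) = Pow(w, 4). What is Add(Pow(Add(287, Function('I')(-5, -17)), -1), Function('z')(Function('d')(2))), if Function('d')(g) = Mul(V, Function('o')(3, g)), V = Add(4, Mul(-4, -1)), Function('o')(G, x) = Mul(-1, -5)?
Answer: Rational(286085423, 178803) ≈ 1600.0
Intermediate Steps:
Function('o')(G, x) = 5
Function('I')(w, W) = Mul(2, Pow(Add(-2, Pow(w, 4)), -1))
V = 8 (V = Add(4, 4) = 8)
Function('d')(g) = 40 (Function('d')(g) = Mul(8, 5) = 40)
Add(Pow(Add(287, Function('I')(-5, -17)), -1), Function('z')(Function('d')(2))) = Add(Pow(Add(287, Mul(2, Pow(Add(-2, Pow(-5, 4)), -1))), -1), Pow(40, 2)) = Add(Pow(Add(287, Mul(2, Pow(Add(-2, 625), -1))), -1), 1600) = Add(Pow(Add(287, Mul(2, Pow(623, -1))), -1), 1600) = Add(Pow(Add(287, Mul(2, Rational(1, 623))), -1), 1600) = Add(Pow(Add(287, Rational(2, 623)), -1), 1600) = Add(Pow(Rational(178803, 623), -1), 1600) = Add(Rational(623, 178803), 1600) = Rational(286085423, 178803)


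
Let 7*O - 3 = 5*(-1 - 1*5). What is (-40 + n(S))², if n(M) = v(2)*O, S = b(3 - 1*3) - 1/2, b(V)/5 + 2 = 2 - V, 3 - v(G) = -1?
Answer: 150544/49 ≈ 3072.3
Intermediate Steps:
v(G) = 4 (v(G) = 3 - 1*(-1) = 3 + 1 = 4)
O = -27/7 (O = 3/7 + (5*(-1 - 1*5))/7 = 3/7 + (5*(-1 - 5))/7 = 3/7 + (5*(-6))/7 = 3/7 + (⅐)*(-30) = 3/7 - 30/7 = -27/7 ≈ -3.8571)
b(V) = -5*V (b(V) = -10 + 5*(2 - V) = -10 + (10 - 5*V) = -5*V)
S = -½ (S = -5*(3 - 1*3) - 1/2 = -5*(3 - 3) - 1/2 = -5*0 - 1*½ = 0 - ½ = -½ ≈ -0.50000)
n(M) = -108/7 (n(M) = 4*(-27/7) = -108/7)
(-40 + n(S))² = (-40 - 108/7)² = (-388/7)² = 150544/49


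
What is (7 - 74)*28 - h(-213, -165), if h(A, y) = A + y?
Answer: -1498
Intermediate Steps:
(7 - 74)*28 - h(-213, -165) = (7 - 74)*28 - (-213 - 165) = -67*28 - 1*(-378) = -1876 + 378 = -1498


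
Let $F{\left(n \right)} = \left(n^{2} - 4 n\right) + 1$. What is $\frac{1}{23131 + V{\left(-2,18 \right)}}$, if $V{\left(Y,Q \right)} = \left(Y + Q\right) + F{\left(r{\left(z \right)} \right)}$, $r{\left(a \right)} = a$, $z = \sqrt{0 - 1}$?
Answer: $\frac{23147}{535783625} + \frac{4 i}{535783625} \approx 4.3202 \cdot 10^{-5} + 7.4657 \cdot 10^{-9} i$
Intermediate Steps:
$z = i$ ($z = \sqrt{-1} = i \approx 1.0 i$)
$F{\left(n \right)} = 1 + n^{2} - 4 n$
$V{\left(Y,Q \right)} = Q + Y - 4 i$ ($V{\left(Y,Q \right)} = \left(Y + Q\right) + \left(1 + i^{2} - 4 i\right) = \left(Q + Y\right) - 4 i = Q + Y - 4 i$)
$\frac{1}{23131 + V{\left(-2,18 \right)}} = \frac{1}{23131 - \left(-16 + 4 i\right)} = \frac{1}{23131 + \left(16 - 4 i\right)} = \frac{1}{23147 - 4 i} = \frac{23147 + 4 i}{535783625}$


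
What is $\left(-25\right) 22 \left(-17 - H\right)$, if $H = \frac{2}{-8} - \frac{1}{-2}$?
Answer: $\frac{18975}{2} \approx 9487.5$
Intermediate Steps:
$H = \frac{1}{4}$ ($H = 2 \left(- \frac{1}{8}\right) - - \frac{1}{2} = - \frac{1}{4} + \frac{1}{2} = \frac{1}{4} \approx 0.25$)
$\left(-25\right) 22 \left(-17 - H\right) = \left(-25\right) 22 \left(-17 - \frac{1}{4}\right) = - 550 \left(-17 - \frac{1}{4}\right) = \left(-550\right) \left(- \frac{69}{4}\right) = \frac{18975}{2}$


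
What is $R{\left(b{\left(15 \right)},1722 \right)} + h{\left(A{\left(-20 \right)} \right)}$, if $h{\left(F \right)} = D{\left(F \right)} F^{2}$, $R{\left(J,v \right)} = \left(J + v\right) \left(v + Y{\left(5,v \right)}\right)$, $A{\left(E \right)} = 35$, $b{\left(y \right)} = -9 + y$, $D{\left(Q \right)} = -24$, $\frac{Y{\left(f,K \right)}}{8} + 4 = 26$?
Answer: $3250344$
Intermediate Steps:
$Y{\left(f,K \right)} = 176$ ($Y{\left(f,K \right)} = -32 + 8 \cdot 26 = -32 + 208 = 176$)
$R{\left(J,v \right)} = \left(176 + v\right) \left(J + v\right)$ ($R{\left(J,v \right)} = \left(J + v\right) \left(v + 176\right) = \left(J + v\right) \left(176 + v\right) = \left(176 + v\right) \left(J + v\right)$)
$h{\left(F \right)} = - 24 F^{2}$
$R{\left(b{\left(15 \right)},1722 \right)} + h{\left(A{\left(-20 \right)} \right)} = \left(1722^{2} + 176 \left(-9 + 15\right) + 176 \cdot 1722 + \left(-9 + 15\right) 1722\right) - 24 \cdot 35^{2} = \left(2965284 + 176 \cdot 6 + 303072 + 6 \cdot 1722\right) - 29400 = \left(2965284 + 1056 + 303072 + 10332\right) - 29400 = 3279744 - 29400 = 3250344$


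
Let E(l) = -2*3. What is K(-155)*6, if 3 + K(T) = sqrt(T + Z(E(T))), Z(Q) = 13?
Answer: -18 + 6*I*sqrt(142) ≈ -18.0 + 71.498*I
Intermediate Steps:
E(l) = -6
K(T) = -3 + sqrt(13 + T) (K(T) = -3 + sqrt(T + 13) = -3 + sqrt(13 + T))
K(-155)*6 = (-3 + sqrt(13 - 155))*6 = (-3 + sqrt(-142))*6 = (-3 + I*sqrt(142))*6 = -18 + 6*I*sqrt(142)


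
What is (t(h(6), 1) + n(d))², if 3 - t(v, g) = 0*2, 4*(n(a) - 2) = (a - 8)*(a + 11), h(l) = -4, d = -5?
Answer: 841/4 ≈ 210.25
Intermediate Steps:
n(a) = 2 + (-8 + a)*(11 + a)/4 (n(a) = 2 + ((a - 8)*(a + 11))/4 = 2 + ((-8 + a)*(11 + a))/4 = 2 + (-8 + a)*(11 + a)/4)
t(v, g) = 3 (t(v, g) = 3 - 0*2 = 3 - 1*0 = 3 + 0 = 3)
(t(h(6), 1) + n(d))² = (3 + (-20 + (¼)*(-5)² + (¾)*(-5)))² = (3 + (-20 + (¼)*25 - 15/4))² = (3 + (-20 + 25/4 - 15/4))² = (3 - 35/2)² = (-29/2)² = 841/4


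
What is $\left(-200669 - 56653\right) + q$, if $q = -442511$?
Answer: $-699833$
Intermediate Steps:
$\left(-200669 - 56653\right) + q = \left(-200669 - 56653\right) - 442511 = -257322 - 442511 = -699833$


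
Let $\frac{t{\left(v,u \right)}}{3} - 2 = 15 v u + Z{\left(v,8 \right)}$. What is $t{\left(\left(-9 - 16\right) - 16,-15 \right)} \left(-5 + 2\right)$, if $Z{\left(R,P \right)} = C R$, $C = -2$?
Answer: $-83781$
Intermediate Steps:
$Z{\left(R,P \right)} = - 2 R$
$t{\left(v,u \right)} = 6 - 6 v + 45 u v$ ($t{\left(v,u \right)} = 6 + 3 \left(15 v u - 2 v\right) = 6 + 3 \left(15 u v - 2 v\right) = 6 + 3 \left(- 2 v + 15 u v\right) = 6 + \left(- 6 v + 45 u v\right) = 6 - 6 v + 45 u v$)
$t{\left(\left(-9 - 16\right) - 16,-15 \right)} \left(-5 + 2\right) = \left(6 - 6 \left(\left(-9 - 16\right) - 16\right) + 45 \left(-15\right) \left(\left(-9 - 16\right) - 16\right)\right) \left(-5 + 2\right) = \left(6 - 6 \left(-25 - 16\right) + 45 \left(-15\right) \left(-25 - 16\right)\right) \left(-3\right) = \left(6 - -246 + 45 \left(-15\right) \left(-41\right)\right) \left(-3\right) = \left(6 + 246 + 27675\right) \left(-3\right) = 27927 \left(-3\right) = -83781$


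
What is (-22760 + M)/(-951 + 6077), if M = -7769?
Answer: -30529/5126 ≈ -5.9557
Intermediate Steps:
(-22760 + M)/(-951 + 6077) = (-22760 - 7769)/(-951 + 6077) = -30529/5126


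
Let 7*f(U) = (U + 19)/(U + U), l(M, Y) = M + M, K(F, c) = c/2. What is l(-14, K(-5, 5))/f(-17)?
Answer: 3332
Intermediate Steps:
K(F, c) = c/2 (K(F, c) = c*(½) = c/2)
l(M, Y) = 2*M
f(U) = (19 + U)/(14*U) (f(U) = ((U + 19)/(U + U))/7 = ((19 + U)/((2*U)))/7 = ((19 + U)*(1/(2*U)))/7 = ((19 + U)/(2*U))/7 = (19 + U)/(14*U))
l(-14, K(-5, 5))/f(-17) = (2*(-14))/(((1/14)*(19 - 17)/(-17))) = -28/((1/14)*(-1/17)*2) = -28/(-1/119) = -28*(-119) = 3332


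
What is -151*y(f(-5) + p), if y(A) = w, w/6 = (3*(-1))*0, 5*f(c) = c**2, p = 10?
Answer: 0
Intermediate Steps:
f(c) = c**2/5
w = 0 (w = 6*((3*(-1))*0) = 6*(-3*0) = 6*0 = 0)
y(A) = 0
-151*y(f(-5) + p) = -151*0 = 0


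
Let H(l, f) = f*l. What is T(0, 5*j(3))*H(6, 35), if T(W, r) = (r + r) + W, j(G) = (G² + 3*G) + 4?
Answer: 46200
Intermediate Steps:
j(G) = 4 + G² + 3*G
T(W, r) = W + 2*r (T(W, r) = 2*r + W = W + 2*r)
T(0, 5*j(3))*H(6, 35) = (0 + 2*(5*(4 + 3² + 3*3)))*(35*6) = (0 + 2*(5*(4 + 9 + 9)))*210 = (0 + 2*(5*22))*210 = (0 + 2*110)*210 = (0 + 220)*210 = 220*210 = 46200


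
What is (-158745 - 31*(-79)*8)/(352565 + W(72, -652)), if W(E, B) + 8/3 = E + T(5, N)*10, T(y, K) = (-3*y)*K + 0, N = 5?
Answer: -417459/1055653 ≈ -0.39545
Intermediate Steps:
T(y, K) = -3*K*y (T(y, K) = -3*K*y + 0 = -3*K*y)
W(E, B) = -2258/3 + E (W(E, B) = -8/3 + (E - 3*5*5*10) = -8/3 + (E - 75*10) = -8/3 + (E - 750) = -8/3 + (-750 + E) = -2258/3 + E)
(-158745 - 31*(-79)*8)/(352565 + W(72, -652)) = (-158745 - 31*(-79)*8)/(352565 + (-2258/3 + 72)) = (-158745 + 2449*8)/(352565 - 2042/3) = (-158745 + 19592)/(1055653/3) = -139153*3/1055653 = -417459/1055653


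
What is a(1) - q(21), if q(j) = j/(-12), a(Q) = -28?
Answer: -105/4 ≈ -26.250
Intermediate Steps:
q(j) = -j/12 (q(j) = j*(-1/12) = -j/12)
a(1) - q(21) = -28 - (-1)*21/12 = -28 - 1*(-7/4) = -28 + 7/4 = -105/4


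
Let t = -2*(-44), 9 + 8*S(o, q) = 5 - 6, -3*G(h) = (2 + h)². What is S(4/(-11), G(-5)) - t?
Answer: -357/4 ≈ -89.250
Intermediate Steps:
G(h) = -(2 + h)²/3
S(o, q) = -5/4 (S(o, q) = -9/8 + (5 - 6)/8 = -9/8 + (⅛)*(-1) = -9/8 - ⅛ = -5/4)
t = 88
S(4/(-11), G(-5)) - t = -5/4 - 1*88 = -5/4 - 88 = -357/4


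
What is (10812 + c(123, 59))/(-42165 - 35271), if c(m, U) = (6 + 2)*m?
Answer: -983/6453 ≈ -0.15233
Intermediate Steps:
c(m, U) = 8*m
(10812 + c(123, 59))/(-42165 - 35271) = (10812 + 8*123)/(-42165 - 35271) = (10812 + 984)/(-77436) = 11796*(-1/77436) = -983/6453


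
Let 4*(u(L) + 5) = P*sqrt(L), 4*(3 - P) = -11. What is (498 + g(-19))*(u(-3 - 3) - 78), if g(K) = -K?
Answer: -42911 + 11891*I*sqrt(6)/16 ≈ -42911.0 + 1820.4*I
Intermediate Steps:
P = 23/4 (P = 3 - 1/4*(-11) = 3 + 11/4 = 23/4 ≈ 5.7500)
u(L) = -5 + 23*sqrt(L)/16 (u(L) = -5 + (23*sqrt(L)/4)/4 = -5 + 23*sqrt(L)/16)
(498 + g(-19))*(u(-3 - 3) - 78) = (498 - 1*(-19))*((-5 + 23*sqrt(-3 - 3)/16) - 78) = (498 + 19)*((-5 + 23*sqrt(-6)/16) - 78) = 517*((-5 + 23*(I*sqrt(6))/16) - 78) = 517*((-5 + 23*I*sqrt(6)/16) - 78) = 517*(-83 + 23*I*sqrt(6)/16) = -42911 + 11891*I*sqrt(6)/16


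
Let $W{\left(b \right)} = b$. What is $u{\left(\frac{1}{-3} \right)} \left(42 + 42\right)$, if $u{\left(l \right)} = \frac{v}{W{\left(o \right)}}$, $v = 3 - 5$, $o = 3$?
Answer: $-56$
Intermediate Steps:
$v = -2$
$u{\left(l \right)} = - \frac{2}{3}$
$u{\left(\frac{1}{-3} \right)} \left(42 + 42\right) = - \frac{2 \left(42 + 42\right)}{3} = \left(- \frac{2}{3}\right) 84 = -56$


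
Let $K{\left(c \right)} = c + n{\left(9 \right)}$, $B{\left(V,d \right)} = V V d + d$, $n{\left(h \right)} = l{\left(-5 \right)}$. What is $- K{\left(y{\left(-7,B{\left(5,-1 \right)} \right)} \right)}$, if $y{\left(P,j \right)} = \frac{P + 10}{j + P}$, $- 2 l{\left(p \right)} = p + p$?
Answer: $- \frac{54}{11} \approx -4.9091$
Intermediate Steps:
$l{\left(p \right)} = - p$ ($l{\left(p \right)} = - \frac{p + p}{2} = - \frac{2 p}{2} = - p$)
$n{\left(h \right)} = 5$ ($n{\left(h \right)} = \left(-1\right) \left(-5\right) = 5$)
$B{\left(V,d \right)} = d + d V^{2}$ ($B{\left(V,d \right)} = V^{2} d + d = d V^{2} + d = d + d V^{2}$)
$y{\left(P,j \right)} = \frac{10 + P}{P + j}$
$K{\left(c \right)} = 5 + c$ ($K{\left(c \right)} = c + 5 = 5 + c$)
$- K{\left(y{\left(-7,B{\left(5,-1 \right)} \right)} \right)} = - (5 + \frac{10 - 7}{-7 - \left(1 + 5^{2}\right)}) = - (5 + \frac{1}{-7 - \left(1 + 25\right)} 3) = - (5 + \frac{1}{-7 - 26} \cdot 3) = - (5 + \frac{1}{-33} \cdot 3) = - (5 - \frac{1}{11}) = \left(-1\right) \frac{54}{11} = - \frac{54}{11}$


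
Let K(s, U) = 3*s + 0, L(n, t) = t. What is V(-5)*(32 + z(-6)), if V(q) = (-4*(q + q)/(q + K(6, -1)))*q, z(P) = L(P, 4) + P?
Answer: -6000/13 ≈ -461.54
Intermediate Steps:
K(s, U) = 3*s
z(P) = 4 + P
V(q) = -8*q²/(18 + q) (V(q) = (-4*(q + q)/(q + 3*6))*q = (-4*2*q/(q + 18))*q = (-4*2*q/(18 + q))*q = (-8*q/(18 + q))*q = -8*q²/(18 + q))
V(-5)*(32 + z(-6)) = (-8*(-5)²/(18 - 5))*(32 + (4 - 6)) = (-8*25/13)*(32 - 2) = -8*25*1/13*30 = -200/13*30 = -6000/13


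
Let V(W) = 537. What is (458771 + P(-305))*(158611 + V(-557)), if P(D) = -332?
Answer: 72959649972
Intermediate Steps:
(458771 + P(-305))*(158611 + V(-557)) = (458771 - 332)*(158611 + 537) = 458439*159148 = 72959649972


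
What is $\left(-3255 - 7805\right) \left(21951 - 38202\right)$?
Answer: $179736060$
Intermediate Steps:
$\left(-3255 - 7805\right) \left(21951 - 38202\right) = \left(-11060\right) \left(-16251\right) = 179736060$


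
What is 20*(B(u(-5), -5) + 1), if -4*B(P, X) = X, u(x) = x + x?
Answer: 45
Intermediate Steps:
u(x) = 2*x
B(P, X) = -X/4
20*(B(u(-5), -5) + 1) = 20*(-¼*(-5) + 1) = 20*(5/4 + 1) = 20*(9/4) = 45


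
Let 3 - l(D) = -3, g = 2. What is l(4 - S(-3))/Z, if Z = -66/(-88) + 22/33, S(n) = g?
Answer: 72/17 ≈ 4.2353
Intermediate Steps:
S(n) = 2
l(D) = 6 (l(D) = 3 - 1*(-3) = 3 + 3 = 6)
Z = 17/12 (Z = -66*(-1/88) + 22*(1/33) = ¾ + ⅔ = 17/12 ≈ 1.4167)
l(4 - S(-3))/Z = 6/(17/12) = 6*(12/17) = 72/17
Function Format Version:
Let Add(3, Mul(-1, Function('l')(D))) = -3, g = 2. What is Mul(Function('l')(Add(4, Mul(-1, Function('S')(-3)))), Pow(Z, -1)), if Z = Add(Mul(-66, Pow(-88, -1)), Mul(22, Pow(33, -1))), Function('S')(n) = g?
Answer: Rational(72, 17) ≈ 4.2353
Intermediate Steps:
Function('S')(n) = 2
Function('l')(D) = 6 (Function('l')(D) = Add(3, Mul(-1, -3)) = Add(3, 3) = 6)
Z = Rational(17, 12) (Z = Add(Mul(-66, Rational(-1, 88)), Mul(22, Rational(1, 33))) = Add(Rational(3, 4), Rational(2, 3)) = Rational(17, 12) ≈ 1.4167)
Mul(Function('l')(Add(4, Mul(-1, Function('S')(-3)))), Pow(Z, -1)) = Mul(6, Pow(Rational(17, 12), -1)) = Mul(6, Rational(12, 17)) = Rational(72, 17)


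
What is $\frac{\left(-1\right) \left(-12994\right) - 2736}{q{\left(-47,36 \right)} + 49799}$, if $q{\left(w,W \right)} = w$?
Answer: $\frac{5129}{24876} \approx 0.20618$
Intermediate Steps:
$\frac{\left(-1\right) \left(-12994\right) - 2736}{q{\left(-47,36 \right)} + 49799} = \frac{\left(-1\right) \left(-12994\right) - 2736}{-47 + 49799} = \frac{12994 - 2736}{49752} = 10258 \cdot \frac{1}{49752} = \frac{5129}{24876}$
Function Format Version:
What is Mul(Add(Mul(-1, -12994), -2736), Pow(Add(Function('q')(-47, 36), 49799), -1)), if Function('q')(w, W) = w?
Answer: Rational(5129, 24876) ≈ 0.20618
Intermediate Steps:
Mul(Add(Mul(-1, -12994), -2736), Pow(Add(Function('q')(-47, 36), 49799), -1)) = Mul(Add(Mul(-1, -12994), -2736), Pow(Add(-47, 49799), -1)) = Mul(Add(12994, -2736), Pow(49752, -1)) = Mul(10258, Rational(1, 49752)) = Rational(5129, 24876)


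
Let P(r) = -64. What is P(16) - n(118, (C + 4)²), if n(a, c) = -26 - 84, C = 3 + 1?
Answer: 46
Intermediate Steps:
C = 4
n(a, c) = -110
P(16) - n(118, (C + 4)²) = -64 - 1*(-110) = -64 + 110 = 46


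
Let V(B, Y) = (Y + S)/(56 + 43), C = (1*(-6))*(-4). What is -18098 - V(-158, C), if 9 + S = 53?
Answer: -1791770/99 ≈ -18099.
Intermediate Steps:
S = 44 (S = -9 + 53 = 44)
C = 24 (C = -6*(-4) = 24)
V(B, Y) = 4/9 + Y/99 (V(B, Y) = (Y + 44)/(56 + 43) = (44 + Y)/99 = (44 + Y)*(1/99) = 4/9 + Y/99)
-18098 - V(-158, C) = -18098 - (4/9 + (1/99)*24) = -18098 - (4/9 + 8/33) = -18098 - 1*68/99 = -18098 - 68/99 = -1791770/99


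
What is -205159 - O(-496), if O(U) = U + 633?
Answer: -205296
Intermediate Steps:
O(U) = 633 + U
-205159 - O(-496) = -205159 - (633 - 496) = -205159 - 1*137 = -205159 - 137 = -205296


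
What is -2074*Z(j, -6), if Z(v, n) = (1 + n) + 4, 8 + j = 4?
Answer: 2074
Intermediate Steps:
j = -4 (j = -8 + 4 = -4)
Z(v, n) = 5 + n
-2074*Z(j, -6) = -2074*(5 - 6) = -2074*(-1) = 2074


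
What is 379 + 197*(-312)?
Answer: -61085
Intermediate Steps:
379 + 197*(-312) = 379 - 61464 = -61085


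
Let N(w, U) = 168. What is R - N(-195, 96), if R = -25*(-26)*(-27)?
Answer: -17718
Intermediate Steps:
R = -17550 (R = 650*(-27) = -17550)
R - N(-195, 96) = -17550 - 1*168 = -17550 - 168 = -17718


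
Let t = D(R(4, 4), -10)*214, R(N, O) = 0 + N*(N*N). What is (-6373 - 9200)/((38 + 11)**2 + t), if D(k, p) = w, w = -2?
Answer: -15573/1973 ≈ -7.8931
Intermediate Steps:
R(N, O) = N**3 (R(N, O) = 0 + N*N**2 = 0 + N**3 = N**3)
D(k, p) = -2
t = -428 (t = -2*214 = -428)
(-6373 - 9200)/((38 + 11)**2 + t) = (-6373 - 9200)/((38 + 11)**2 - 428) = -15573/(49**2 - 428) = -15573/(2401 - 428) = -15573/1973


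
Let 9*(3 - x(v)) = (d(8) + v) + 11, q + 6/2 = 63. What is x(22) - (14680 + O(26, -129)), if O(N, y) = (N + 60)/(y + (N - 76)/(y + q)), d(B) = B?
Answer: -1169464628/79659 ≈ -14681.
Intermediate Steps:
q = 60 (q = -3 + 63 = 60)
O(N, y) = (60 + N)/(y + (-76 + N)/(60 + y)) (O(N, y) = (N + 60)/(y + (N - 76)/(y + 60)) = (60 + N)/(y + (-76 + N)/(60 + y)))
x(v) = 8/9 - v/9 (x(v) = 3 - ((8 + v) + 11)/9 = 3 - (19 + v)/9 = 3 + (-19/9 - v/9) = 8/9 - v/9)
x(22) - (14680 + O(26, -129)) = (8/9 - ⅑*22) - (14680 + (3600 + 60*26 + 60*(-129) + 26*(-129))/(-76 + 26 + (-129)² + 60*(-129))) = (8/9 - 22/9) - (14680 + (3600 + 1560 - 7740 - 3354)/(-76 + 26 + 16641 - 7740)) = -14/9 - (14680 - 5934/8851) = -14/9 - 1*129926746/8851 = -14/9 - 129926746/8851 = -1169464628/79659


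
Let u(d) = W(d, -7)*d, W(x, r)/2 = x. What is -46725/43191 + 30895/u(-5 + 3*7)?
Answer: 436820915/7371264 ≈ 59.260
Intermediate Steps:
W(x, r) = 2*x
u(d) = 2*d² (u(d) = (2*d)*d = 2*d²)
-46725/43191 + 30895/u(-5 + 3*7) = -46725/43191 + 30895/((2*(-5 + 3*7)²)) = -46725*1/43191 + 30895/((2*(-5 + 21)²)) = -15575/14397 + 30895/((2*16²)) = -15575/14397 + 30895/((2*256)) = -15575/14397 + 30895/512 = 436820915/7371264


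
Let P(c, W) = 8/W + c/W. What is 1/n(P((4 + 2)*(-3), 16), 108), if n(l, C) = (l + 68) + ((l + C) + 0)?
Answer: 4/699 ≈ 0.0057225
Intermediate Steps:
n(l, C) = 68 + C + 2*l (n(l, C) = (68 + l) + ((C + l) + 0) = (68 + l) + (C + l) = 68 + C + 2*l)
1/n(P((4 + 2)*(-3), 16), 108) = 1/(68 + 108 + 2*((8 + (4 + 2)*(-3))/16)) = 1/(68 + 108 + 2*((8 + 6*(-3))/16)) = 1/(68 + 108 + 2*((8 - 18)/16)) = 1/(68 + 108 + 2*((1/16)*(-10))) = 1/(68 + 108 + 2*(-5/8)) = 1/(68 + 108 - 5/4) = 1/(699/4) = 4/699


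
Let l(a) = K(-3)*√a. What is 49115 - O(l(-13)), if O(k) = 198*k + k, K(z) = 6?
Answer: 49115 - 1194*I*√13 ≈ 49115.0 - 4305.0*I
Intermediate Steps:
l(a) = 6*√a
O(k) = 199*k
49115 - O(l(-13)) = 49115 - 199*6*√(-13) = 49115 - 199*6*(I*√13) = 49115 - 199*6*I*√13 = 49115 - 1194*I*√13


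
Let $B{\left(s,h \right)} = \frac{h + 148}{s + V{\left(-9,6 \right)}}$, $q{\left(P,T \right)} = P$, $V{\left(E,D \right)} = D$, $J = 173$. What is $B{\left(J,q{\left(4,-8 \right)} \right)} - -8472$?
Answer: $\frac{1516640}{179} \approx 8472.8$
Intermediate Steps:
$B{\left(s,h \right)} = \frac{148 + h}{6 + s}$ ($B{\left(s,h \right)} = \frac{h + 148}{s + 6} = \frac{148 + h}{6 + s}$)
$B{\left(J,q{\left(4,-8 \right)} \right)} - -8472 = \frac{148 + 4}{6 + 173} - -8472 = \frac{1}{179} \cdot 152 + 8472 = \frac{152}{179} + 8472 = \frac{1516640}{179}$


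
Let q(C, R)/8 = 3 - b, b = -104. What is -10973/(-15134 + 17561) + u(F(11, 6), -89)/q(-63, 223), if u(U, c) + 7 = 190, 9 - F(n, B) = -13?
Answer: -8948747/2077512 ≈ -4.3074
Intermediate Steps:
F(n, B) = 22 (F(n, B) = 9 - 1*(-13) = 9 + 13 = 22)
q(C, R) = 856 (q(C, R) = 8*(3 - 1*(-104)) = 8*(3 + 104) = 8*107 = 856)
u(U, c) = 183 (u(U, c) = -7 + 190 = 183)
-10973/(-15134 + 17561) + u(F(11, 6), -89)/q(-63, 223) = -10973/(-15134 + 17561) + 183/856 = -10973/2427 + 183*(1/856) = -10973*1/2427 + 183/856 = -10973/2427 + 183/856 = -8948747/2077512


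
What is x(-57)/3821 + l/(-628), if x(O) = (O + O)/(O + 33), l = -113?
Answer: 108689/599897 ≈ 0.18118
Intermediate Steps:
x(O) = 2*O/(33 + O) (x(O) = (2*O)/(33 + O) = 2*O/(33 + O))
x(-57)/3821 + l/(-628) = (2*(-57)/(33 - 57))/3821 - 113/(-628) = (2*(-57)/(-24))*(1/3821) - 113*(-1/628) = (2*(-57)*(-1/24))*(1/3821) + 113/628 = (19/4)*(1/3821) + 113/628 = 19/15284 + 113/628 = 108689/599897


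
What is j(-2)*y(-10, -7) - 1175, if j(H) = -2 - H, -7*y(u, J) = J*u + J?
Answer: -1175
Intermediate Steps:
y(u, J) = -J/7 - J*u/7 (y(u, J) = -(J*u + J)/7 = -(J + J*u)/7 = -J/7 - J*u/7)
j(-2)*y(-10, -7) - 1175 = (-2 - 1*(-2))*(-1/7*(-7)*(1 - 10)) - 1175 = (-2 + 2)*(-1/7*(-7)*(-9)) - 1175 = 0*(-9) - 1175 = 0 - 1175 = -1175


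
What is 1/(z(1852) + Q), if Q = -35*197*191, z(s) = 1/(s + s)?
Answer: -3704/4877964279 ≈ -7.5933e-7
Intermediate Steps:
z(s) = 1/(2*s)
Q = -1316945 (Q = -6895*191 = -1316945)
1/(z(1852) + Q) = 1/((½)/1852 - 1316945) = 1/((½)*(1/1852) - 1316945) = 1/(1/3704 - 1316945) = 1/(-4877964279/3704) = -3704/4877964279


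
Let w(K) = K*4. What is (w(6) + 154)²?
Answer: 31684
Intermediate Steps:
w(K) = 4*K
(w(6) + 154)² = (4*6 + 154)² = (24 + 154)² = 178² = 31684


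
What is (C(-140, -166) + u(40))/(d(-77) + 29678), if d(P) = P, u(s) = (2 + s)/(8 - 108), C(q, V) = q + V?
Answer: -5107/493350 ≈ -0.010352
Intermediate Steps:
C(q, V) = V + q
u(s) = -1/50 - s/100 (u(s) = (2 + s)/(-100) = (2 + s)*(-1/100) = -1/50 - s/100)
(C(-140, -166) + u(40))/(d(-77) + 29678) = ((-166 - 140) + (-1/50 - 1/100*40))/(-77 + 29678) = (-306 + (-1/50 - ⅖))/29601 = (-306 - 21/50)*(1/29601) = -15321/50*1/29601 = -5107/493350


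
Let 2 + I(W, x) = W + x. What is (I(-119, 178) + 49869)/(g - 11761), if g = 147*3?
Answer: -24963/5660 ≈ -4.4104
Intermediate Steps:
I(W, x) = -2 + W + x (I(W, x) = -2 + (W + x) = -2 + W + x)
g = 441
(I(-119, 178) + 49869)/(g - 11761) = ((-2 - 119 + 178) + 49869)/(441 - 11761) = (57 + 49869)/(-11320) = 49926*(-1/11320) = -24963/5660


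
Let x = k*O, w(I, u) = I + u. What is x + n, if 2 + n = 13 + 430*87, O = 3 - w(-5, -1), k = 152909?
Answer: 1413602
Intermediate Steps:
O = 9 (O = 3 - (-5 - 1) = 3 - 1*(-6) = 3 + 6 = 9)
x = 1376181 (x = 152909*9 = 1376181)
n = 37421 (n = -2 + (13 + 430*87) = -2 + (13 + 37410) = -2 + 37423 = 37421)
x + n = 1376181 + 37421 = 1413602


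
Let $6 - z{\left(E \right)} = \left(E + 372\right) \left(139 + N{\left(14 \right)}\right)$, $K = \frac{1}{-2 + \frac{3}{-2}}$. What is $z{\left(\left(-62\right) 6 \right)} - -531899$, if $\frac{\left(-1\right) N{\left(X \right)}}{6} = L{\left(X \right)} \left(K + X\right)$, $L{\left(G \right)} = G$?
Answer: $531905$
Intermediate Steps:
$K = - \frac{2}{7}$ ($K = \frac{1}{-2 + 3 \left(- \frac{1}{2}\right)} = \frac{1}{-2 - \frac{3}{2}} = \frac{1}{- \frac{7}{2}} = - \frac{2}{7} \approx -0.28571$)
$N{\left(X \right)} = - 6 X \left(- \frac{2}{7} + X\right)$
$z{\left(E \right)} = 376842 + 1013 E$ ($z{\left(E \right)} = 6 - \left(E + 372\right) \left(139 + \frac{6}{7} \cdot 14 \left(2 - 98\right)\right) = 6 - \left(372 + E\right) \left(139 + \frac{6}{7} \cdot 14 \left(2 - 98\right)\right) = 6 - \left(372 + E\right) \left(139 + \frac{6}{7} \cdot 14 \left(-96\right)\right) = 6 - \left(372 + E\right) \left(139 - 1152\right) = 6 - \left(372 + E\right) \left(-1013\right) = 6 - \left(-376836 - 1013 E\right) = 6 + \left(376836 + 1013 E\right) = 376842 + 1013 E$)
$z{\left(\left(-62\right) 6 \right)} - -531899 = \left(376842 + 1013 \left(\left(-62\right) 6\right)\right) - -531899 = \left(376842 + 1013 \left(-372\right)\right) + 531899 = \left(376842 - 376836\right) + 531899 = 6 + 531899 = 531905$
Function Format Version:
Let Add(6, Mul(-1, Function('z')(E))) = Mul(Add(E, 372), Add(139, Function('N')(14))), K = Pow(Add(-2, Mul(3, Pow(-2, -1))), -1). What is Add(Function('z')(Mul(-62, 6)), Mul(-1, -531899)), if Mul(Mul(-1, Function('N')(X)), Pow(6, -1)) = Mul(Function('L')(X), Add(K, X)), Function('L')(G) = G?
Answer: 531905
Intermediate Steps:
K = Rational(-2, 7) (K = Pow(Add(-2, Mul(3, Rational(-1, 2))), -1) = Pow(Add(-2, Rational(-3, 2)), -1) = Pow(Rational(-7, 2), -1) = Rational(-2, 7) ≈ -0.28571)
Function('N')(X) = Mul(-6, X, Add(Rational(-2, 7), X)) (Function('N')(X) = Mul(-6, Mul(X, Add(Rational(-2, 7), X))) = Mul(-6, X, Add(Rational(-2, 7), X)))
Function('z')(E) = Add(376842, Mul(1013, E)) (Function('z')(E) = Add(6, Mul(-1, Mul(Add(E, 372), Add(139, Mul(Rational(6, 7), 14, Add(2, Mul(-7, 14))))))) = Add(6, Mul(-1, Mul(Add(372, E), Add(139, Mul(Rational(6, 7), 14, Add(2, -98)))))) = Add(6, Mul(-1, Mul(Add(372, E), Add(139, Mul(Rational(6, 7), 14, -96))))) = Add(6, Mul(-1, Mul(Add(372, E), Add(139, -1152)))) = Add(6, Mul(-1, Mul(Add(372, E), -1013))) = Add(6, Mul(-1, Add(-376836, Mul(-1013, E)))) = Add(6, Add(376836, Mul(1013, E))) = Add(376842, Mul(1013, E)))
Add(Function('z')(Mul(-62, 6)), Mul(-1, -531899)) = Add(Add(376842, Mul(1013, Mul(-62, 6))), Mul(-1, -531899)) = Add(Add(376842, Mul(1013, -372)), 531899) = Add(Add(376842, -376836), 531899) = Add(6, 531899) = 531905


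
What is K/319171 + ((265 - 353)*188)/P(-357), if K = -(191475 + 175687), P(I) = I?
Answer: 5149288190/113944047 ≈ 45.191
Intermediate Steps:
K = -367162 (K = -1*367162 = -367162)
K/319171 + ((265 - 353)*188)/P(-357) = -367162/319171 + ((265 - 353)*188)/(-357) = -367162*1/319171 - 88*188*(-1/357) = -367162/319171 - 16544*(-1/357) = -367162/319171 + 16544/357 = 5149288190/113944047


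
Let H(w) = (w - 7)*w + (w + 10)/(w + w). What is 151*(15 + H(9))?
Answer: 92563/18 ≈ 5142.4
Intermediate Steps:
H(w) = w*(-7 + w) + (10 + w)/(2*w) (H(w) = (-7 + w)*w + (10 + w)/((2*w)) = w*(-7 + w) + (10 + w)*(1/(2*w)) = w*(-7 + w) + (10 + w)/(2*w))
151*(15 + H(9)) = 151*(15 + (½ + 9² - 7*9 + 5/9)) = 151*(15 + (½ + 81 - 63 + 5*(⅑))) = 151*(15 + (½ + 81 - 63 + 5/9)) = 151*(15 + 343/18) = 151*(613/18) = 92563/18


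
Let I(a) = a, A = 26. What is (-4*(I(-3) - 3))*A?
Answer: 624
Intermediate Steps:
(-4*(I(-3) - 3))*A = -4*(-3 - 3)*26 = -4*(-6)*26 = 24*26 = 624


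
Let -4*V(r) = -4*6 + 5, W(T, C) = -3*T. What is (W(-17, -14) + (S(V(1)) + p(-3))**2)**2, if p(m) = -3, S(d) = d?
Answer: 748225/256 ≈ 2922.8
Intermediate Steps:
V(r) = 19/4 (V(r) = -(-4*6 + 5)/4 = -(-24 + 5)/4 = -1/4*(-19) = 19/4)
(W(-17, -14) + (S(V(1)) + p(-3))**2)**2 = (-3*(-17) + (19/4 - 3)**2)**2 = (51 + (7/4)**2)**2 = (51 + 49/16)**2 = (865/16)**2 = 748225/256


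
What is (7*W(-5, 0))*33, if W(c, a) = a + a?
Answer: 0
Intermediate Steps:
W(c, a) = 2*a
(7*W(-5, 0))*33 = (7*(2*0))*33 = (7*0)*33 = 0*33 = 0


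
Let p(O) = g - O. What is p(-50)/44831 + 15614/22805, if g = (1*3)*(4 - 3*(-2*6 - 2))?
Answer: 704278574/1022370955 ≈ 0.68887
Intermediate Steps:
g = 138 (g = 3*(4 - 3*(-12 - 2)) = 3*(4 - 3*(-14)) = 3*(4 + 42) = 3*46 = 138)
p(O) = 138 - O
p(-50)/44831 + 15614/22805 = (138 - 1*(-50))/44831 + 15614/22805 = (138 + 50)*(1/44831) + 15614*(1/22805) = 188*(1/44831) + 15614/22805 = 188/44831 + 15614/22805 = 704278574/1022370955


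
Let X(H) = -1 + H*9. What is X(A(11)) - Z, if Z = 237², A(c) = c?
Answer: -56071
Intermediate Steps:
X(H) = -1 + 9*H
Z = 56169
X(A(11)) - Z = (-1 + 9*11) - 1*56169 = (-1 + 99) - 56169 = 98 - 56169 = -56071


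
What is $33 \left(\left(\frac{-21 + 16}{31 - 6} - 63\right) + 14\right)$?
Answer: $- \frac{8118}{5} \approx -1623.6$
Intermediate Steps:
$33 \left(\left(\frac{-21 + 16}{31 - 6} - 63\right) + 14\right) = 33 \left(\left(- \frac{5}{25} - 63\right) + 14\right) = 33 \left(\left(\left(-5\right) \frac{1}{25} - 63\right) + 14\right) = 33 \left(\left(- \frac{1}{5} - 63\right) + 14\right) = 33 \left(- \frac{316}{5} + 14\right) = 33 \left(- \frac{246}{5}\right) = - \frac{8118}{5}$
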